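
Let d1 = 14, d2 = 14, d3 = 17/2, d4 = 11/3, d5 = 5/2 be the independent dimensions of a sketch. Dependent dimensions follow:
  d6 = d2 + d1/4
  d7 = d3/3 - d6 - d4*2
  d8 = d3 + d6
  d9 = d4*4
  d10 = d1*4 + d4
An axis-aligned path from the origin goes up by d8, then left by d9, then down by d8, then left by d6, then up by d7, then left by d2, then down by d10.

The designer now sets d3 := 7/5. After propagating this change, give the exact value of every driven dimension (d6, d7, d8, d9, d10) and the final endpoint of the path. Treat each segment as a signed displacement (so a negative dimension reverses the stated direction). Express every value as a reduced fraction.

Apply edit: d3 := 7/5
  d6 = d2 + d1/4 = 35/2
  d7 = d3/3 - d6 - d4*2 = -731/30
  d8 = d3 + d6 = 189/10
  d9 = d4*4 = 44/3
  d10 = d1*4 + d4 = 179/3
Walk from origin (0, 0):
  seg 1: up by d8 = 189/10 → (0, 189/10)
  seg 2: left by d9 = 44/3 → (-44/3, 189/10)
  seg 3: down by d8 = 189/10 → (-44/3, 0)
  seg 4: left by d6 = 35/2 → (-193/6, 0)
  seg 5: up by d7 = -731/30 → (-193/6, -731/30)
  seg 6: left by d2 = 14 → (-277/6, -731/30)
  seg 7: down by d10 = 179/3 → (-277/6, -2521/30)

d6 = 35/2
d7 = -731/30
d8 = 189/10
d9 = 44/3
d10 = 179/3
endpoint = (-277/6, -2521/30)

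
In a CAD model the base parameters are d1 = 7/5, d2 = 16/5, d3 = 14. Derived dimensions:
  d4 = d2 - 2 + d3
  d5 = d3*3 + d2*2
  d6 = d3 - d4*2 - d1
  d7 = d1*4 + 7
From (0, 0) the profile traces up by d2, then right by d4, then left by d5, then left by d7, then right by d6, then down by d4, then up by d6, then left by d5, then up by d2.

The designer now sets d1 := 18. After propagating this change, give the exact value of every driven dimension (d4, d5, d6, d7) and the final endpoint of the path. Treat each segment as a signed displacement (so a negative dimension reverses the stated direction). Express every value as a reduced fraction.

Apply edit: d1 := 18
  d4 = d2 - 2 + d3 = 76/5
  d5 = d3*3 + d2*2 = 242/5
  d6 = d3 - d4*2 - d1 = -172/5
  d7 = d1*4 + 7 = 79
Walk from origin (0, 0):
  seg 1: up by d2 = 16/5 → (0, 16/5)
  seg 2: right by d4 = 76/5 → (76/5, 16/5)
  seg 3: left by d5 = 242/5 → (-166/5, 16/5)
  seg 4: left by d7 = 79 → (-561/5, 16/5)
  seg 5: right by d6 = -172/5 → (-733/5, 16/5)
  seg 6: down by d4 = 76/5 → (-733/5, -12)
  seg 7: up by d6 = -172/5 → (-733/5, -232/5)
  seg 8: left by d5 = 242/5 → (-195, -232/5)
  seg 9: up by d2 = 16/5 → (-195, -216/5)

d4 = 76/5
d5 = 242/5
d6 = -172/5
d7 = 79
endpoint = (-195, -216/5)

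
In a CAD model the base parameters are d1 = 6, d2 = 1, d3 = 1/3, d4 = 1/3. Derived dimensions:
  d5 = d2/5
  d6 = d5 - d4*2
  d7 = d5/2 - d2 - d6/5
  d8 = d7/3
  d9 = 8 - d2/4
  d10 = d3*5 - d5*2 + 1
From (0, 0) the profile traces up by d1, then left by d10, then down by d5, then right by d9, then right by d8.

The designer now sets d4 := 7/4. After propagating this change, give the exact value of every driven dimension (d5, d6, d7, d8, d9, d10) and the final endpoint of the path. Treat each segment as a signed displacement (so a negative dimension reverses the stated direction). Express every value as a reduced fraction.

Apply edit: d4 := 7/4
  d5 = d2/5 = 1/5
  d6 = d5 - d4*2 = -33/10
  d7 = d5/2 - d2 - d6/5 = -6/25
  d8 = d7/3 = -2/25
  d9 = 8 - d2/4 = 31/4
  d10 = d3*5 - d5*2 + 1 = 34/15
Walk from origin (0, 0):
  seg 1: up by d1 = 6 → (0, 6)
  seg 2: left by d10 = 34/15 → (-34/15, 6)
  seg 3: down by d5 = 1/5 → (-34/15, 29/5)
  seg 4: right by d9 = 31/4 → (329/60, 29/5)
  seg 5: right by d8 = -2/25 → (1621/300, 29/5)

d5 = 1/5
d6 = -33/10
d7 = -6/25
d8 = -2/25
d9 = 31/4
d10 = 34/15
endpoint = (1621/300, 29/5)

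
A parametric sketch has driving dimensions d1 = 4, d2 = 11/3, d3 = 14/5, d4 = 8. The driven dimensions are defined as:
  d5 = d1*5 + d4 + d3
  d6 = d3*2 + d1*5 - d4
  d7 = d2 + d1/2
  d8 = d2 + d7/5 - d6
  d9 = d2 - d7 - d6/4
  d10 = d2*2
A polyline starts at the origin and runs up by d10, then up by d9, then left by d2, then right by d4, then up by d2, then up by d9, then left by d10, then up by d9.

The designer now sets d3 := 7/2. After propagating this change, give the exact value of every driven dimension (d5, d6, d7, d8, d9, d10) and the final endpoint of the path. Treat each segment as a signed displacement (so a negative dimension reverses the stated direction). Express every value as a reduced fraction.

Apply edit: d3 := 7/2
  d5 = d1*5 + d4 + d3 = 63/2
  d6 = d3*2 + d1*5 - d4 = 19
  d7 = d2 + d1/2 = 17/3
  d8 = d2 + d7/5 - d6 = -71/5
  d9 = d2 - d7 - d6/4 = -27/4
  d10 = d2*2 = 22/3
Walk from origin (0, 0):
  seg 1: up by d10 = 22/3 → (0, 22/3)
  seg 2: up by d9 = -27/4 → (0, 7/12)
  seg 3: left by d2 = 11/3 → (-11/3, 7/12)
  seg 4: right by d4 = 8 → (13/3, 7/12)
  seg 5: up by d2 = 11/3 → (13/3, 17/4)
  seg 6: up by d9 = -27/4 → (13/3, -5/2)
  seg 7: left by d10 = 22/3 → (-3, -5/2)
  seg 8: up by d9 = -27/4 → (-3, -37/4)

d5 = 63/2
d6 = 19
d7 = 17/3
d8 = -71/5
d9 = -27/4
d10 = 22/3
endpoint = (-3, -37/4)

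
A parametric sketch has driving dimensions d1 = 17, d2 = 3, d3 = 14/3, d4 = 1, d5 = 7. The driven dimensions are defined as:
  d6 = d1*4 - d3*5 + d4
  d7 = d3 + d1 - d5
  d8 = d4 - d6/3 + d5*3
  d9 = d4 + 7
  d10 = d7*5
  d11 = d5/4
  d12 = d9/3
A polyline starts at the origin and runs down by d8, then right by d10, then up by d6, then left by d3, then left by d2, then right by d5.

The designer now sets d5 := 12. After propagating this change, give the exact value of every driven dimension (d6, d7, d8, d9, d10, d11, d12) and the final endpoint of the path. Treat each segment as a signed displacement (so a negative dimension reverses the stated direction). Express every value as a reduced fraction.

Apply edit: d5 := 12
  d6 = d1*4 - d3*5 + d4 = 137/3
  d7 = d3 + d1 - d5 = 29/3
  d8 = d4 - d6/3 + d5*3 = 196/9
  d9 = d4 + 7 = 8
  d10 = d7*5 = 145/3
  d11 = d5/4 = 3
  d12 = d9/3 = 8/3
Walk from origin (0, 0):
  seg 1: down by d8 = 196/9 → (0, -196/9)
  seg 2: right by d10 = 145/3 → (145/3, -196/9)
  seg 3: up by d6 = 137/3 → (145/3, 215/9)
  seg 4: left by d3 = 14/3 → (131/3, 215/9)
  seg 5: left by d2 = 3 → (122/3, 215/9)
  seg 6: right by d5 = 12 → (158/3, 215/9)

d6 = 137/3
d7 = 29/3
d8 = 196/9
d9 = 8
d10 = 145/3
d11 = 3
d12 = 8/3
endpoint = (158/3, 215/9)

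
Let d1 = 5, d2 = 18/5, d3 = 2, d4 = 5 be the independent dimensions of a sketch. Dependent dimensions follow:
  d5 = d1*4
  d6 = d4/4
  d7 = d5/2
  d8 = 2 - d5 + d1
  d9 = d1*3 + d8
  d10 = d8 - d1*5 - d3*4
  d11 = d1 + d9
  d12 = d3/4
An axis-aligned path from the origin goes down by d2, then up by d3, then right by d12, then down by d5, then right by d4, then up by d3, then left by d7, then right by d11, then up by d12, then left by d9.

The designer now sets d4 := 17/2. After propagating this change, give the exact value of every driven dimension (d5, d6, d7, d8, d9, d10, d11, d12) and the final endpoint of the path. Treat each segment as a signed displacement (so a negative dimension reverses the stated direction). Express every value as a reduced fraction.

Apply edit: d4 := 17/2
  d5 = d1*4 = 20
  d6 = d4/4 = 17/8
  d7 = d5/2 = 10
  d8 = 2 - d5 + d1 = -13
  d9 = d1*3 + d8 = 2
  d10 = d8 - d1*5 - d3*4 = -46
  d11 = d1 + d9 = 7
  d12 = d3/4 = 1/2
Walk from origin (0, 0):
  seg 1: down by d2 = 18/5 → (0, -18/5)
  seg 2: up by d3 = 2 → (0, -8/5)
  seg 3: right by d12 = 1/2 → (1/2, -8/5)
  seg 4: down by d5 = 20 → (1/2, -108/5)
  seg 5: right by d4 = 17/2 → (9, -108/5)
  seg 6: up by d3 = 2 → (9, -98/5)
  seg 7: left by d7 = 10 → (-1, -98/5)
  seg 8: right by d11 = 7 → (6, -98/5)
  seg 9: up by d12 = 1/2 → (6, -191/10)
  seg 10: left by d9 = 2 → (4, -191/10)

d5 = 20
d6 = 17/8
d7 = 10
d8 = -13
d9 = 2
d10 = -46
d11 = 7
d12 = 1/2
endpoint = (4, -191/10)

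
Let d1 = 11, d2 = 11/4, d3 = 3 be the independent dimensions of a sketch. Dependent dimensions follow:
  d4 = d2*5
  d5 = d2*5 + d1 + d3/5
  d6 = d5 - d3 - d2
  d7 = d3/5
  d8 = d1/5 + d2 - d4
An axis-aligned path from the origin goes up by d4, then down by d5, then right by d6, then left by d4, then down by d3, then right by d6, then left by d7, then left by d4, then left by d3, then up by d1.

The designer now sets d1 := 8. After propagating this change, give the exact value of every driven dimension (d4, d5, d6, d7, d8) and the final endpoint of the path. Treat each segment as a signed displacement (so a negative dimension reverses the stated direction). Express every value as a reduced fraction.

d4 = 55/4
d5 = 447/20
d6 = 83/5
d7 = 3/5
d8 = -47/5
endpoint = (21/10, -18/5)

Apply edit: d1 := 8
  d4 = d2*5 = 55/4
  d5 = d2*5 + d1 + d3/5 = 447/20
  d6 = d5 - d3 - d2 = 83/5
  d7 = d3/5 = 3/5
  d8 = d1/5 + d2 - d4 = -47/5
Walk from origin (0, 0):
  seg 1: up by d4 = 55/4 → (0, 55/4)
  seg 2: down by d5 = 447/20 → (0, -43/5)
  seg 3: right by d6 = 83/5 → (83/5, -43/5)
  seg 4: left by d4 = 55/4 → (57/20, -43/5)
  seg 5: down by d3 = 3 → (57/20, -58/5)
  seg 6: right by d6 = 83/5 → (389/20, -58/5)
  seg 7: left by d7 = 3/5 → (377/20, -58/5)
  seg 8: left by d4 = 55/4 → (51/10, -58/5)
  seg 9: left by d3 = 3 → (21/10, -58/5)
  seg 10: up by d1 = 8 → (21/10, -18/5)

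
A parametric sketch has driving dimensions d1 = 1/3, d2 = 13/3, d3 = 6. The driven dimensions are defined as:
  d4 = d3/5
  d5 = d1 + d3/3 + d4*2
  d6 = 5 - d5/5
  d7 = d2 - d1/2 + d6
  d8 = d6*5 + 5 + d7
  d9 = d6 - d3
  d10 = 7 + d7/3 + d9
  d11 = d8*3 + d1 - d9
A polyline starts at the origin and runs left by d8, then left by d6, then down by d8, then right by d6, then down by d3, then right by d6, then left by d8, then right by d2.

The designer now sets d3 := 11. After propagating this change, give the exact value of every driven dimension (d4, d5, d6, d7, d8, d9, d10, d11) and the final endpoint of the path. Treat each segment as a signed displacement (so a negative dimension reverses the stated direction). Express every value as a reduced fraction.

d4 = 11/5
d5 = 42/5
d6 = 83/25
d7 = 1123/150
d8 = 4363/150
d9 = -192/25
d10 = 817/450
d11 = 14291/150
endpoint = (-1263/25, -6013/150)

Apply edit: d3 := 11
  d4 = d3/5 = 11/5
  d5 = d1 + d3/3 + d4*2 = 42/5
  d6 = 5 - d5/5 = 83/25
  d7 = d2 - d1/2 + d6 = 1123/150
  d8 = d6*5 + 5 + d7 = 4363/150
  d9 = d6 - d3 = -192/25
  d10 = 7 + d7/3 + d9 = 817/450
  d11 = d8*3 + d1 - d9 = 14291/150
Walk from origin (0, 0):
  seg 1: left by d8 = 4363/150 → (-4363/150, 0)
  seg 2: left by d6 = 83/25 → (-4861/150, 0)
  seg 3: down by d8 = 4363/150 → (-4861/150, -4363/150)
  seg 4: right by d6 = 83/25 → (-4363/150, -4363/150)
  seg 5: down by d3 = 11 → (-4363/150, -6013/150)
  seg 6: right by d6 = 83/25 → (-773/30, -6013/150)
  seg 7: left by d8 = 4363/150 → (-4114/75, -6013/150)
  seg 8: right by d2 = 13/3 → (-1263/25, -6013/150)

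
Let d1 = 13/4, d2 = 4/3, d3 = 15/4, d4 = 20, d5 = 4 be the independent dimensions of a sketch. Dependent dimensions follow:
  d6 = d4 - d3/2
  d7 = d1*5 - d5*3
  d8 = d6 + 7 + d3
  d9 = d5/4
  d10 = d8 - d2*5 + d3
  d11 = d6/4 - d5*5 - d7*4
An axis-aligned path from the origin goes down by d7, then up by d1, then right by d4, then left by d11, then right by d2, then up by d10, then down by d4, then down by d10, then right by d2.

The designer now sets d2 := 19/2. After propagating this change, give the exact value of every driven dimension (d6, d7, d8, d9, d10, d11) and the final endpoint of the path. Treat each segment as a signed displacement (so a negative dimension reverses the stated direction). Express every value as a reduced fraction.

Apply edit: d2 := 19/2
  d6 = d4 - d3/2 = 145/8
  d7 = d1*5 - d5*3 = 17/4
  d8 = d6 + 7 + d3 = 231/8
  d9 = d5/4 = 1
  d10 = d8 - d2*5 + d3 = -119/8
  d11 = d6/4 - d5*5 - d7*4 = -1039/32
Walk from origin (0, 0):
  seg 1: down by d7 = 17/4 → (0, -17/4)
  seg 2: up by d1 = 13/4 → (0, -1)
  seg 3: right by d4 = 20 → (20, -1)
  seg 4: left by d11 = -1039/32 → (1679/32, -1)
  seg 5: right by d2 = 19/2 → (1983/32, -1)
  seg 6: up by d10 = -119/8 → (1983/32, -127/8)
  seg 7: down by d4 = 20 → (1983/32, -287/8)
  seg 8: down by d10 = -119/8 → (1983/32, -21)
  seg 9: right by d2 = 19/2 → (2287/32, -21)

d6 = 145/8
d7 = 17/4
d8 = 231/8
d9 = 1
d10 = -119/8
d11 = -1039/32
endpoint = (2287/32, -21)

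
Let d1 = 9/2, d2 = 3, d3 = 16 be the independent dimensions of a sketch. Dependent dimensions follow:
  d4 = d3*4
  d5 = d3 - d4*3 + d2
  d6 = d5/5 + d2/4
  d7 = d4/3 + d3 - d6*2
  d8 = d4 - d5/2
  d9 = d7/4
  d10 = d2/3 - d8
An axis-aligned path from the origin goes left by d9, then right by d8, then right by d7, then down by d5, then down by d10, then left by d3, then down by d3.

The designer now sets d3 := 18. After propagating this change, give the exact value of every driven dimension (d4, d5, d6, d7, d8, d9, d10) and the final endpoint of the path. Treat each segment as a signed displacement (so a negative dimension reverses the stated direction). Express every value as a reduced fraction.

Apply edit: d3 := 18
  d4 = d3*4 = 72
  d5 = d3 - d4*3 + d2 = -195
  d6 = d5/5 + d2/4 = -153/4
  d7 = d4/3 + d3 - d6*2 = 237/2
  d8 = d4 - d5/2 = 339/2
  d9 = d7/4 = 237/8
  d10 = d2/3 - d8 = -337/2
Walk from origin (0, 0):
  seg 1: left by d9 = 237/8 → (-237/8, 0)
  seg 2: right by d8 = 339/2 → (1119/8, 0)
  seg 3: right by d7 = 237/2 → (2067/8, 0)
  seg 4: down by d5 = -195 → (2067/8, 195)
  seg 5: down by d10 = -337/2 → (2067/8, 727/2)
  seg 6: left by d3 = 18 → (1923/8, 727/2)
  seg 7: down by d3 = 18 → (1923/8, 691/2)

d4 = 72
d5 = -195
d6 = -153/4
d7 = 237/2
d8 = 339/2
d9 = 237/8
d10 = -337/2
endpoint = (1923/8, 691/2)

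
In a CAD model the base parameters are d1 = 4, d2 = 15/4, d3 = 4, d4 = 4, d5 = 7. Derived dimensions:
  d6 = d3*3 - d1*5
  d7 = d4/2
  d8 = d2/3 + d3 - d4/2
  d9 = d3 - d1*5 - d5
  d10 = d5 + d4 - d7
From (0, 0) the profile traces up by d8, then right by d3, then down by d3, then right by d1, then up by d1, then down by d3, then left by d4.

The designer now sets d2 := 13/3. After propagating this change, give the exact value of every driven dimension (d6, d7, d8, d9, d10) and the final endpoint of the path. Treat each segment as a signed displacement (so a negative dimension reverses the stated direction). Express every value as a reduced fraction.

Apply edit: d2 := 13/3
  d6 = d3*3 - d1*5 = -8
  d7 = d4/2 = 2
  d8 = d2/3 + d3 - d4/2 = 31/9
  d9 = d3 - d1*5 - d5 = -23
  d10 = d5 + d4 - d7 = 9
Walk from origin (0, 0):
  seg 1: up by d8 = 31/9 → (0, 31/9)
  seg 2: right by d3 = 4 → (4, 31/9)
  seg 3: down by d3 = 4 → (4, -5/9)
  seg 4: right by d1 = 4 → (8, -5/9)
  seg 5: up by d1 = 4 → (8, 31/9)
  seg 6: down by d3 = 4 → (8, -5/9)
  seg 7: left by d4 = 4 → (4, -5/9)

d6 = -8
d7 = 2
d8 = 31/9
d9 = -23
d10 = 9
endpoint = (4, -5/9)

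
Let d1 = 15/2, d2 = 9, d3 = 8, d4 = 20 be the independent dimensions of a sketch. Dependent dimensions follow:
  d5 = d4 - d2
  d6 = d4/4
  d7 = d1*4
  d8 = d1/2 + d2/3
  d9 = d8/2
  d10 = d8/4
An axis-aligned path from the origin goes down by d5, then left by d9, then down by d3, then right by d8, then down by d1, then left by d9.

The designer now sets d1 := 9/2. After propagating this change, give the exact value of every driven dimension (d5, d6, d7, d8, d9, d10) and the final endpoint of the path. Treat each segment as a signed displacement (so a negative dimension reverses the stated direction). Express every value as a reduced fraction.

Apply edit: d1 := 9/2
  d5 = d4 - d2 = 11
  d6 = d4/4 = 5
  d7 = d1*4 = 18
  d8 = d1/2 + d2/3 = 21/4
  d9 = d8/2 = 21/8
  d10 = d8/4 = 21/16
Walk from origin (0, 0):
  seg 1: down by d5 = 11 → (0, -11)
  seg 2: left by d9 = 21/8 → (-21/8, -11)
  seg 3: down by d3 = 8 → (-21/8, -19)
  seg 4: right by d8 = 21/4 → (21/8, -19)
  seg 5: down by d1 = 9/2 → (21/8, -47/2)
  seg 6: left by d9 = 21/8 → (0, -47/2)

d5 = 11
d6 = 5
d7 = 18
d8 = 21/4
d9 = 21/8
d10 = 21/16
endpoint = (0, -47/2)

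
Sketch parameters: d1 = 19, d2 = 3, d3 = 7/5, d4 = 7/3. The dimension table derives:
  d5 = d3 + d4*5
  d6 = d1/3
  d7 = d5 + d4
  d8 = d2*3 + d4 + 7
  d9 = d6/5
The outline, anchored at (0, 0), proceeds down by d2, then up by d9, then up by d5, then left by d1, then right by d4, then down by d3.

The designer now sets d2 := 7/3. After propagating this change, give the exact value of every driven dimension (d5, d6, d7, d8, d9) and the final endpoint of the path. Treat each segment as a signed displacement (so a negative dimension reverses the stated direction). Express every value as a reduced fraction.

Apply edit: d2 := 7/3
  d5 = d3 + d4*5 = 196/15
  d6 = d1/3 = 19/3
  d7 = d5 + d4 = 77/5
  d8 = d2*3 + d4 + 7 = 49/3
  d9 = d6/5 = 19/15
Walk from origin (0, 0):
  seg 1: down by d2 = 7/3 → (0, -7/3)
  seg 2: up by d9 = 19/15 → (0, -16/15)
  seg 3: up by d5 = 196/15 → (0, 12)
  seg 4: left by d1 = 19 → (-19, 12)
  seg 5: right by d4 = 7/3 → (-50/3, 12)
  seg 6: down by d3 = 7/5 → (-50/3, 53/5)

d5 = 196/15
d6 = 19/3
d7 = 77/5
d8 = 49/3
d9 = 19/15
endpoint = (-50/3, 53/5)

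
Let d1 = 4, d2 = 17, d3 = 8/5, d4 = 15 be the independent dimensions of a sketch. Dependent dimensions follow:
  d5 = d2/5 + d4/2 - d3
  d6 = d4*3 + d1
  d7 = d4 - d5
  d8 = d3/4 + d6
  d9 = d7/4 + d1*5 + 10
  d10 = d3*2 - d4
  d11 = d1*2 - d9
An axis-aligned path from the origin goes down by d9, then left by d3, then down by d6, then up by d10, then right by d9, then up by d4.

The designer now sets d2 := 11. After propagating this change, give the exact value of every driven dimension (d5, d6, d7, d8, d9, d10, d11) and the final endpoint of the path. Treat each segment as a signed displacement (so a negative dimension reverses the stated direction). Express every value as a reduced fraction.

d5 = 81/10
d6 = 49
d7 = 69/10
d8 = 247/5
d9 = 1269/40
d10 = -59/5
d11 = -949/40
endpoint = (241/8, -3101/40)

Apply edit: d2 := 11
  d5 = d2/5 + d4/2 - d3 = 81/10
  d6 = d4*3 + d1 = 49
  d7 = d4 - d5 = 69/10
  d8 = d3/4 + d6 = 247/5
  d9 = d7/4 + d1*5 + 10 = 1269/40
  d10 = d3*2 - d4 = -59/5
  d11 = d1*2 - d9 = -949/40
Walk from origin (0, 0):
  seg 1: down by d9 = 1269/40 → (0, -1269/40)
  seg 2: left by d3 = 8/5 → (-8/5, -1269/40)
  seg 3: down by d6 = 49 → (-8/5, -3229/40)
  seg 4: up by d10 = -59/5 → (-8/5, -3701/40)
  seg 5: right by d9 = 1269/40 → (241/8, -3701/40)
  seg 6: up by d4 = 15 → (241/8, -3101/40)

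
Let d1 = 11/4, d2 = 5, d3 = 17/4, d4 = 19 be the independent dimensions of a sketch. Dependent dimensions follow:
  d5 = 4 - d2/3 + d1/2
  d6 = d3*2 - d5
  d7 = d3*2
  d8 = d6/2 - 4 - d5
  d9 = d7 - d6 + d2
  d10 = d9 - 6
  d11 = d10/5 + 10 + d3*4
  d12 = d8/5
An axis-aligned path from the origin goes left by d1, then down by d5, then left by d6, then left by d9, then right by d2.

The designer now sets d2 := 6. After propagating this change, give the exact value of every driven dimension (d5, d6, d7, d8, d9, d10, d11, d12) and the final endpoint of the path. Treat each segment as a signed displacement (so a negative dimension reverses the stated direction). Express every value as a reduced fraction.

d5 = 27/8
d6 = 41/8
d7 = 17/2
d8 = -77/16
d9 = 75/8
d10 = 27/8
d11 = 1107/40
d12 = -77/80
endpoint = (-45/4, -27/8)

Apply edit: d2 := 6
  d5 = 4 - d2/3 + d1/2 = 27/8
  d6 = d3*2 - d5 = 41/8
  d7 = d3*2 = 17/2
  d8 = d6/2 - 4 - d5 = -77/16
  d9 = d7 - d6 + d2 = 75/8
  d10 = d9 - 6 = 27/8
  d11 = d10/5 + 10 + d3*4 = 1107/40
  d12 = d8/5 = -77/80
Walk from origin (0, 0):
  seg 1: left by d1 = 11/4 → (-11/4, 0)
  seg 2: down by d5 = 27/8 → (-11/4, -27/8)
  seg 3: left by d6 = 41/8 → (-63/8, -27/8)
  seg 4: left by d9 = 75/8 → (-69/4, -27/8)
  seg 5: right by d2 = 6 → (-45/4, -27/8)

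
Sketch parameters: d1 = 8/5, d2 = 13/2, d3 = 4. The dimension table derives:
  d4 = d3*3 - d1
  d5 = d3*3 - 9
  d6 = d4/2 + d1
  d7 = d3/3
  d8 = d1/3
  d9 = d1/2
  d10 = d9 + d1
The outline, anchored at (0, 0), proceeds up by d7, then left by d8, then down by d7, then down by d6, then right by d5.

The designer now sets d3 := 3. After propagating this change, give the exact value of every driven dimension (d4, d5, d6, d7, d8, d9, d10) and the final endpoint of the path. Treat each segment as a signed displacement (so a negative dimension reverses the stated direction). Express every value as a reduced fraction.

d4 = 37/5
d5 = 0
d6 = 53/10
d7 = 1
d8 = 8/15
d9 = 4/5
d10 = 12/5
endpoint = (-8/15, -53/10)

Apply edit: d3 := 3
  d4 = d3*3 - d1 = 37/5
  d5 = d3*3 - 9 = 0
  d6 = d4/2 + d1 = 53/10
  d7 = d3/3 = 1
  d8 = d1/3 = 8/15
  d9 = d1/2 = 4/5
  d10 = d9 + d1 = 12/5
Walk from origin (0, 0):
  seg 1: up by d7 = 1 → (0, 1)
  seg 2: left by d8 = 8/15 → (-8/15, 1)
  seg 3: down by d7 = 1 → (-8/15, 0)
  seg 4: down by d6 = 53/10 → (-8/15, -53/10)
  seg 5: right by d5 = 0 → (-8/15, -53/10)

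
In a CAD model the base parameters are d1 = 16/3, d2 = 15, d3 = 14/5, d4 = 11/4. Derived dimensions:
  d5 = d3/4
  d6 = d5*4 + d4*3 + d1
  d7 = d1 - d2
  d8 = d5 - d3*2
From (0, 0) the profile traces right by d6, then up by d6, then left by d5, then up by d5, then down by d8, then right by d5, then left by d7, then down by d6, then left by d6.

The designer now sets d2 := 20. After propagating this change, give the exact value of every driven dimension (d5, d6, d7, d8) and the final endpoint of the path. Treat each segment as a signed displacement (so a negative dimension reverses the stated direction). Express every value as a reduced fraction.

d5 = 7/10
d6 = 983/60
d7 = -44/3
d8 = -49/10
endpoint = (44/3, 28/5)

Apply edit: d2 := 20
  d5 = d3/4 = 7/10
  d6 = d5*4 + d4*3 + d1 = 983/60
  d7 = d1 - d2 = -44/3
  d8 = d5 - d3*2 = -49/10
Walk from origin (0, 0):
  seg 1: right by d6 = 983/60 → (983/60, 0)
  seg 2: up by d6 = 983/60 → (983/60, 983/60)
  seg 3: left by d5 = 7/10 → (941/60, 983/60)
  seg 4: up by d5 = 7/10 → (941/60, 205/12)
  seg 5: down by d8 = -49/10 → (941/60, 1319/60)
  seg 6: right by d5 = 7/10 → (983/60, 1319/60)
  seg 7: left by d7 = -44/3 → (621/20, 1319/60)
  seg 8: down by d6 = 983/60 → (621/20, 28/5)
  seg 9: left by d6 = 983/60 → (44/3, 28/5)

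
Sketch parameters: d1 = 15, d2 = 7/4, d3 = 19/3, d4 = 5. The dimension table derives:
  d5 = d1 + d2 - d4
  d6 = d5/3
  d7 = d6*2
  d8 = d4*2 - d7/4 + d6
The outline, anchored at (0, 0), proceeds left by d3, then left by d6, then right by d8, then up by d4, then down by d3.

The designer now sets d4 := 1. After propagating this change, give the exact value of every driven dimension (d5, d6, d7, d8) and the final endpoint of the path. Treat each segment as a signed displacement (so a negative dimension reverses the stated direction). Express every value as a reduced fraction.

Apply edit: d4 := 1
  d5 = d1 + d2 - d4 = 63/4
  d6 = d5/3 = 21/4
  d7 = d6*2 = 21/2
  d8 = d4*2 - d7/4 + d6 = 37/8
Walk from origin (0, 0):
  seg 1: left by d3 = 19/3 → (-19/3, 0)
  seg 2: left by d6 = 21/4 → (-139/12, 0)
  seg 3: right by d8 = 37/8 → (-167/24, 0)
  seg 4: up by d4 = 1 → (-167/24, 1)
  seg 5: down by d3 = 19/3 → (-167/24, -16/3)

d5 = 63/4
d6 = 21/4
d7 = 21/2
d8 = 37/8
endpoint = (-167/24, -16/3)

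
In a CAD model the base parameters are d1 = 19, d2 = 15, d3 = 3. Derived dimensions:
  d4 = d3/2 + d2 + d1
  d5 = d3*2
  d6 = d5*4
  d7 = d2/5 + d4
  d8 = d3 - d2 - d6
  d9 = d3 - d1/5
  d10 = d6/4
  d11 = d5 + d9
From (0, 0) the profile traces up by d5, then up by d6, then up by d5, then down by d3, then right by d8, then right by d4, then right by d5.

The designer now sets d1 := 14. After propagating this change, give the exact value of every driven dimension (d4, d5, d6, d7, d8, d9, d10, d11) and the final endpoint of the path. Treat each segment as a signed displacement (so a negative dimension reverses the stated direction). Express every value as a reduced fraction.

d4 = 61/2
d5 = 6
d6 = 24
d7 = 67/2
d8 = -36
d9 = 1/5
d10 = 6
d11 = 31/5
endpoint = (1/2, 33)

Apply edit: d1 := 14
  d4 = d3/2 + d2 + d1 = 61/2
  d5 = d3*2 = 6
  d6 = d5*4 = 24
  d7 = d2/5 + d4 = 67/2
  d8 = d3 - d2 - d6 = -36
  d9 = d3 - d1/5 = 1/5
  d10 = d6/4 = 6
  d11 = d5 + d9 = 31/5
Walk from origin (0, 0):
  seg 1: up by d5 = 6 → (0, 6)
  seg 2: up by d6 = 24 → (0, 30)
  seg 3: up by d5 = 6 → (0, 36)
  seg 4: down by d3 = 3 → (0, 33)
  seg 5: right by d8 = -36 → (-36, 33)
  seg 6: right by d4 = 61/2 → (-11/2, 33)
  seg 7: right by d5 = 6 → (1/2, 33)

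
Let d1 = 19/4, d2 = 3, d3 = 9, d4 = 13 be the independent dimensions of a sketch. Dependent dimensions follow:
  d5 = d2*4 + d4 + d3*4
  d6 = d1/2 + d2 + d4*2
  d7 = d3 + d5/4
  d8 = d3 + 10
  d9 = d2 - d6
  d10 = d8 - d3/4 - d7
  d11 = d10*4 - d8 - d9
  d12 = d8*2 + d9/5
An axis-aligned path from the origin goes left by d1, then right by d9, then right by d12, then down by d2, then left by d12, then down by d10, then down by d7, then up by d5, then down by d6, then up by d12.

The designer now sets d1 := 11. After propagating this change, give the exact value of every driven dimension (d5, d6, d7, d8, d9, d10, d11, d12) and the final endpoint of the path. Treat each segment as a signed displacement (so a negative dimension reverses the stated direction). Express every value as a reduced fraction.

d5 = 61
d6 = 69/2
d7 = 97/4
d8 = 19
d9 = -63/2
d10 = -15/2
d11 = -35/2
d12 = 317/10
endpoint = (-85/2, 769/20)

Apply edit: d1 := 11
  d5 = d2*4 + d4 + d3*4 = 61
  d6 = d1/2 + d2 + d4*2 = 69/2
  d7 = d3 + d5/4 = 97/4
  d8 = d3 + 10 = 19
  d9 = d2 - d6 = -63/2
  d10 = d8 - d3/4 - d7 = -15/2
  d11 = d10*4 - d8 - d9 = -35/2
  d12 = d8*2 + d9/5 = 317/10
Walk from origin (0, 0):
  seg 1: left by d1 = 11 → (-11, 0)
  seg 2: right by d9 = -63/2 → (-85/2, 0)
  seg 3: right by d12 = 317/10 → (-54/5, 0)
  seg 4: down by d2 = 3 → (-54/5, -3)
  seg 5: left by d12 = 317/10 → (-85/2, -3)
  seg 6: down by d10 = -15/2 → (-85/2, 9/2)
  seg 7: down by d7 = 97/4 → (-85/2, -79/4)
  seg 8: up by d5 = 61 → (-85/2, 165/4)
  seg 9: down by d6 = 69/2 → (-85/2, 27/4)
  seg 10: up by d12 = 317/10 → (-85/2, 769/20)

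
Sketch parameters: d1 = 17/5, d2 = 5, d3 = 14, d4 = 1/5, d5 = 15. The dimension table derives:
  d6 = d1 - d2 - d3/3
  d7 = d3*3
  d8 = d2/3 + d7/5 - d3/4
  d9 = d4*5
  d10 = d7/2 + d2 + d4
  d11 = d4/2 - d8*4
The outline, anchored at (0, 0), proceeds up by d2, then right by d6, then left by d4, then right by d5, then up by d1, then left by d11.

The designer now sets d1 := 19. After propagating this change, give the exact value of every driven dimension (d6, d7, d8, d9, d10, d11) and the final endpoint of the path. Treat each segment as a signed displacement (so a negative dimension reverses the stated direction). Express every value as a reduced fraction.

d6 = 28/3
d7 = 42
d8 = 197/30
d9 = 1
d10 = 131/5
d11 = -157/6
endpoint = (503/10, 24)

Apply edit: d1 := 19
  d6 = d1 - d2 - d3/3 = 28/3
  d7 = d3*3 = 42
  d8 = d2/3 + d7/5 - d3/4 = 197/30
  d9 = d4*5 = 1
  d10 = d7/2 + d2 + d4 = 131/5
  d11 = d4/2 - d8*4 = -157/6
Walk from origin (0, 0):
  seg 1: up by d2 = 5 → (0, 5)
  seg 2: right by d6 = 28/3 → (28/3, 5)
  seg 3: left by d4 = 1/5 → (137/15, 5)
  seg 4: right by d5 = 15 → (362/15, 5)
  seg 5: up by d1 = 19 → (362/15, 24)
  seg 6: left by d11 = -157/6 → (503/10, 24)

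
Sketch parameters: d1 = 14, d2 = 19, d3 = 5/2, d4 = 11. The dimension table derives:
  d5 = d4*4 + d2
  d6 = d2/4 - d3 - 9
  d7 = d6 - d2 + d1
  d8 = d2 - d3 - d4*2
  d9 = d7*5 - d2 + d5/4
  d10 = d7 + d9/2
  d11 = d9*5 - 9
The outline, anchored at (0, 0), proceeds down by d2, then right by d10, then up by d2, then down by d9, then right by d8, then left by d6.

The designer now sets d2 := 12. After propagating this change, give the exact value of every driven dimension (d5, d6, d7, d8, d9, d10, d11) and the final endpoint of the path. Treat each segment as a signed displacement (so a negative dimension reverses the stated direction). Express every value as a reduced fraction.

d5 = 56
d6 = -17/2
d7 = -13/2
d8 = -25/2
d9 = -61/2
d10 = -87/4
d11 = -323/2
endpoint = (-103/4, 61/2)

Apply edit: d2 := 12
  d5 = d4*4 + d2 = 56
  d6 = d2/4 - d3 - 9 = -17/2
  d7 = d6 - d2 + d1 = -13/2
  d8 = d2 - d3 - d4*2 = -25/2
  d9 = d7*5 - d2 + d5/4 = -61/2
  d10 = d7 + d9/2 = -87/4
  d11 = d9*5 - 9 = -323/2
Walk from origin (0, 0):
  seg 1: down by d2 = 12 → (0, -12)
  seg 2: right by d10 = -87/4 → (-87/4, -12)
  seg 3: up by d2 = 12 → (-87/4, 0)
  seg 4: down by d9 = -61/2 → (-87/4, 61/2)
  seg 5: right by d8 = -25/2 → (-137/4, 61/2)
  seg 6: left by d6 = -17/2 → (-103/4, 61/2)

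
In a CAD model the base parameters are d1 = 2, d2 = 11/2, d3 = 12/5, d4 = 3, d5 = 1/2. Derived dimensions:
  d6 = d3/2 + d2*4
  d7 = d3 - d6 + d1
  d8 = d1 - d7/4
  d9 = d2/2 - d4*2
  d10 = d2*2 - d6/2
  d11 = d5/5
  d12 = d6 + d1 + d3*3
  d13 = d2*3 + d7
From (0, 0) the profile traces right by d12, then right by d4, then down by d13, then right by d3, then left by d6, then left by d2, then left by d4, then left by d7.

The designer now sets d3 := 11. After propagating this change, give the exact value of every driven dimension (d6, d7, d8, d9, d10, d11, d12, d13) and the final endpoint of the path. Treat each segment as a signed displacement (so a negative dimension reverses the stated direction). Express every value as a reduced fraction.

d6 = 55/2
d7 = -29/2
d8 = 45/8
d9 = -13/4
d10 = -11/4
d11 = 1/10
d12 = 125/2
d13 = 2
endpoint = (55, -2)

Apply edit: d3 := 11
  d6 = d3/2 + d2*4 = 55/2
  d7 = d3 - d6 + d1 = -29/2
  d8 = d1 - d7/4 = 45/8
  d9 = d2/2 - d4*2 = -13/4
  d10 = d2*2 - d6/2 = -11/4
  d11 = d5/5 = 1/10
  d12 = d6 + d1 + d3*3 = 125/2
  d13 = d2*3 + d7 = 2
Walk from origin (0, 0):
  seg 1: right by d12 = 125/2 → (125/2, 0)
  seg 2: right by d4 = 3 → (131/2, 0)
  seg 3: down by d13 = 2 → (131/2, -2)
  seg 4: right by d3 = 11 → (153/2, -2)
  seg 5: left by d6 = 55/2 → (49, -2)
  seg 6: left by d2 = 11/2 → (87/2, -2)
  seg 7: left by d4 = 3 → (81/2, -2)
  seg 8: left by d7 = -29/2 → (55, -2)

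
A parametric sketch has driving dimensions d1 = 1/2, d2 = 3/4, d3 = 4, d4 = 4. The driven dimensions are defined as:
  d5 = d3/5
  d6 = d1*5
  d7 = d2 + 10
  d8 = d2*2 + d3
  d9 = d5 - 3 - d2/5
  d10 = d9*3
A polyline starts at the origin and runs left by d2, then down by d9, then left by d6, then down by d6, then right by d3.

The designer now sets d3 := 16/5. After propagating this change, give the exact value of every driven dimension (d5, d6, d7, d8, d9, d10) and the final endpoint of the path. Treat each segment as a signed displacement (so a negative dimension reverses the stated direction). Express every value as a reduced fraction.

Apply edit: d3 := 16/5
  d5 = d3/5 = 16/25
  d6 = d1*5 = 5/2
  d7 = d2 + 10 = 43/4
  d8 = d2*2 + d3 = 47/10
  d9 = d5 - 3 - d2/5 = -251/100
  d10 = d9*3 = -753/100
Walk from origin (0, 0):
  seg 1: left by d2 = 3/4 → (-3/4, 0)
  seg 2: down by d9 = -251/100 → (-3/4, 251/100)
  seg 3: left by d6 = 5/2 → (-13/4, 251/100)
  seg 4: down by d6 = 5/2 → (-13/4, 1/100)
  seg 5: right by d3 = 16/5 → (-1/20, 1/100)

d5 = 16/25
d6 = 5/2
d7 = 43/4
d8 = 47/10
d9 = -251/100
d10 = -753/100
endpoint = (-1/20, 1/100)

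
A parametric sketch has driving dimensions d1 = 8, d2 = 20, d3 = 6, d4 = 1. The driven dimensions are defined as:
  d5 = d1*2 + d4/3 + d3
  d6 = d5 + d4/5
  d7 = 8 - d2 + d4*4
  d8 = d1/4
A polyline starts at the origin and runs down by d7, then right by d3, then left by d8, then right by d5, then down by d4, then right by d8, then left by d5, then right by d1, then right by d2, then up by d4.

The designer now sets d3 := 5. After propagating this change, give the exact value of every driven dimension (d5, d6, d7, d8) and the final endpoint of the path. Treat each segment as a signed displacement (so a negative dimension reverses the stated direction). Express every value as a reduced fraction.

Apply edit: d3 := 5
  d5 = d1*2 + d4/3 + d3 = 64/3
  d6 = d5 + d4/5 = 323/15
  d7 = 8 - d2 + d4*4 = -8
  d8 = d1/4 = 2
Walk from origin (0, 0):
  seg 1: down by d7 = -8 → (0, 8)
  seg 2: right by d3 = 5 → (5, 8)
  seg 3: left by d8 = 2 → (3, 8)
  seg 4: right by d5 = 64/3 → (73/3, 8)
  seg 5: down by d4 = 1 → (73/3, 7)
  seg 6: right by d8 = 2 → (79/3, 7)
  seg 7: left by d5 = 64/3 → (5, 7)
  seg 8: right by d1 = 8 → (13, 7)
  seg 9: right by d2 = 20 → (33, 7)
  seg 10: up by d4 = 1 → (33, 8)

d5 = 64/3
d6 = 323/15
d7 = -8
d8 = 2
endpoint = (33, 8)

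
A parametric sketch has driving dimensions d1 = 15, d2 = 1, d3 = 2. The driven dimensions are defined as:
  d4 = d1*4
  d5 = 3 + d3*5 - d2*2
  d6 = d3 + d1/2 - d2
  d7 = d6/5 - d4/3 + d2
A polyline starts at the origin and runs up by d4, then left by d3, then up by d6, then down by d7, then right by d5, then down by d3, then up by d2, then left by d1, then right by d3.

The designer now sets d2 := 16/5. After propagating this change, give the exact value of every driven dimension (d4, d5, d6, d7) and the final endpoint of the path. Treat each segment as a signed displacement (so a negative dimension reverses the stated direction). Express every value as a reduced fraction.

Apply edit: d2 := 16/5
  d4 = d1*4 = 60
  d5 = 3 + d3*5 - d2*2 = 33/5
  d6 = d3 + d1/2 - d2 = 63/10
  d7 = d6/5 - d4/3 + d2 = -777/50
Walk from origin (0, 0):
  seg 1: up by d4 = 60 → (0, 60)
  seg 2: left by d3 = 2 → (-2, 60)
  seg 3: up by d6 = 63/10 → (-2, 663/10)
  seg 4: down by d7 = -777/50 → (-2, 2046/25)
  seg 5: right by d5 = 33/5 → (23/5, 2046/25)
  seg 6: down by d3 = 2 → (23/5, 1996/25)
  seg 7: up by d2 = 16/5 → (23/5, 2076/25)
  seg 8: left by d1 = 15 → (-52/5, 2076/25)
  seg 9: right by d3 = 2 → (-42/5, 2076/25)

d4 = 60
d5 = 33/5
d6 = 63/10
d7 = -777/50
endpoint = (-42/5, 2076/25)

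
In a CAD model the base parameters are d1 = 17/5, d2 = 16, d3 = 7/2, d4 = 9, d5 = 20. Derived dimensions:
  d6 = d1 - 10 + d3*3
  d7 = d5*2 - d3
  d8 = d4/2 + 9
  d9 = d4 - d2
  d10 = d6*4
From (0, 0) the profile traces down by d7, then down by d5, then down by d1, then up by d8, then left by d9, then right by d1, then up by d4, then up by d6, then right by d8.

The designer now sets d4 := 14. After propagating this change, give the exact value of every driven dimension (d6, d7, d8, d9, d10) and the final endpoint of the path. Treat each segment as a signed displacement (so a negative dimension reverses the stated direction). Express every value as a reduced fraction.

d6 = 39/10
d7 = 73/2
d8 = 16
d9 = -2
d10 = 78/5
endpoint = (107/5, -26)

Apply edit: d4 := 14
  d6 = d1 - 10 + d3*3 = 39/10
  d7 = d5*2 - d3 = 73/2
  d8 = d4/2 + 9 = 16
  d9 = d4 - d2 = -2
  d10 = d6*4 = 78/5
Walk from origin (0, 0):
  seg 1: down by d7 = 73/2 → (0, -73/2)
  seg 2: down by d5 = 20 → (0, -113/2)
  seg 3: down by d1 = 17/5 → (0, -599/10)
  seg 4: up by d8 = 16 → (0, -439/10)
  seg 5: left by d9 = -2 → (2, -439/10)
  seg 6: right by d1 = 17/5 → (27/5, -439/10)
  seg 7: up by d4 = 14 → (27/5, -299/10)
  seg 8: up by d6 = 39/10 → (27/5, -26)
  seg 9: right by d8 = 16 → (107/5, -26)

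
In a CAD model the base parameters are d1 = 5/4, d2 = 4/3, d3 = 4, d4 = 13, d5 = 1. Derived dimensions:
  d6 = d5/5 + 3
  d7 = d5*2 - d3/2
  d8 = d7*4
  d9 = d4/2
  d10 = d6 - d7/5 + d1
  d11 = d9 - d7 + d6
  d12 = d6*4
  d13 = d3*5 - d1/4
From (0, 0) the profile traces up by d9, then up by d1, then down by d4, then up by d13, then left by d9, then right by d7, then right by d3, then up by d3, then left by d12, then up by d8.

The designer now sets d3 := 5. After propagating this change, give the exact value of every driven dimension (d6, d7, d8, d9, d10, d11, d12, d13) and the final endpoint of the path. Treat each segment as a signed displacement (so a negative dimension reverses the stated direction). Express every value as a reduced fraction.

d6 = 16/5
d7 = -1/2
d8 = -2
d9 = 13/2
d10 = 91/20
d11 = 51/5
d12 = 64/5
d13 = 395/16
endpoint = (-74/5, 359/16)

Apply edit: d3 := 5
  d6 = d5/5 + 3 = 16/5
  d7 = d5*2 - d3/2 = -1/2
  d8 = d7*4 = -2
  d9 = d4/2 = 13/2
  d10 = d6 - d7/5 + d1 = 91/20
  d11 = d9 - d7 + d6 = 51/5
  d12 = d6*4 = 64/5
  d13 = d3*5 - d1/4 = 395/16
Walk from origin (0, 0):
  seg 1: up by d9 = 13/2 → (0, 13/2)
  seg 2: up by d1 = 5/4 → (0, 31/4)
  seg 3: down by d4 = 13 → (0, -21/4)
  seg 4: up by d13 = 395/16 → (0, 311/16)
  seg 5: left by d9 = 13/2 → (-13/2, 311/16)
  seg 6: right by d7 = -1/2 → (-7, 311/16)
  seg 7: right by d3 = 5 → (-2, 311/16)
  seg 8: up by d3 = 5 → (-2, 391/16)
  seg 9: left by d12 = 64/5 → (-74/5, 391/16)
  seg 10: up by d8 = -2 → (-74/5, 359/16)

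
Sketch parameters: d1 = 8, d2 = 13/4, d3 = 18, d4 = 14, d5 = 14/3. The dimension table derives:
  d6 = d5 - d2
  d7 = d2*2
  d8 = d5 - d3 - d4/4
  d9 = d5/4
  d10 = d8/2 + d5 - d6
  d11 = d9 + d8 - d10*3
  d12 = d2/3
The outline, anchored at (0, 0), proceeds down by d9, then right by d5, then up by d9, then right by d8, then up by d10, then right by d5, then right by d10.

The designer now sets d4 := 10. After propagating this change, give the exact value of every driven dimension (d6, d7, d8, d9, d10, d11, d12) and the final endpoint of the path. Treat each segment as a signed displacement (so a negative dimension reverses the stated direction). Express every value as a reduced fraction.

d6 = 17/12
d7 = 13/2
d8 = -95/6
d9 = 7/6
d10 = -14/3
d11 = -2/3
d12 = 13/12
endpoint = (-67/6, -14/3)

Apply edit: d4 := 10
  d6 = d5 - d2 = 17/12
  d7 = d2*2 = 13/2
  d8 = d5 - d3 - d4/4 = -95/6
  d9 = d5/4 = 7/6
  d10 = d8/2 + d5 - d6 = -14/3
  d11 = d9 + d8 - d10*3 = -2/3
  d12 = d2/3 = 13/12
Walk from origin (0, 0):
  seg 1: down by d9 = 7/6 → (0, -7/6)
  seg 2: right by d5 = 14/3 → (14/3, -7/6)
  seg 3: up by d9 = 7/6 → (14/3, 0)
  seg 4: right by d8 = -95/6 → (-67/6, 0)
  seg 5: up by d10 = -14/3 → (-67/6, -14/3)
  seg 6: right by d5 = 14/3 → (-13/2, -14/3)
  seg 7: right by d10 = -14/3 → (-67/6, -14/3)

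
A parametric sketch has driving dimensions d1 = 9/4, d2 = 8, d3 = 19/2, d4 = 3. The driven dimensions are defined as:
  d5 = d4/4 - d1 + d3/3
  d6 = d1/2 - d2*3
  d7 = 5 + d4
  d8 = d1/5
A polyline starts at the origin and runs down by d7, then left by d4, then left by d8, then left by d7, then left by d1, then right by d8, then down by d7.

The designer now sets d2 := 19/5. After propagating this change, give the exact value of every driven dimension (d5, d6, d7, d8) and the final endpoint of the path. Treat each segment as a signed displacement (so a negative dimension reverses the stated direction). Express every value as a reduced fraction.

d5 = 5/3
d6 = -411/40
d7 = 8
d8 = 9/20
endpoint = (-53/4, -16)

Apply edit: d2 := 19/5
  d5 = d4/4 - d1 + d3/3 = 5/3
  d6 = d1/2 - d2*3 = -411/40
  d7 = 5 + d4 = 8
  d8 = d1/5 = 9/20
Walk from origin (0, 0):
  seg 1: down by d7 = 8 → (0, -8)
  seg 2: left by d4 = 3 → (-3, -8)
  seg 3: left by d8 = 9/20 → (-69/20, -8)
  seg 4: left by d7 = 8 → (-229/20, -8)
  seg 5: left by d1 = 9/4 → (-137/10, -8)
  seg 6: right by d8 = 9/20 → (-53/4, -8)
  seg 7: down by d7 = 8 → (-53/4, -16)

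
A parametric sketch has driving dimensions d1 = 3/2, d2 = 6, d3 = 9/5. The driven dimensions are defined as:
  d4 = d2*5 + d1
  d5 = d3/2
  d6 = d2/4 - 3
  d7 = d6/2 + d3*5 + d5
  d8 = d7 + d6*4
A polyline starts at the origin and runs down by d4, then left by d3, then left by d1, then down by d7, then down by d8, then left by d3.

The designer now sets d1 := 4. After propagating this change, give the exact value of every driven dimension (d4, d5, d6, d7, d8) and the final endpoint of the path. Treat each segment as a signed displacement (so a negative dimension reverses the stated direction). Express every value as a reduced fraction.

d4 = 34
d5 = 9/10
d6 = -3/2
d7 = 183/20
d8 = 63/20
endpoint = (-38/5, -463/10)

Apply edit: d1 := 4
  d4 = d2*5 + d1 = 34
  d5 = d3/2 = 9/10
  d6 = d2/4 - 3 = -3/2
  d7 = d6/2 + d3*5 + d5 = 183/20
  d8 = d7 + d6*4 = 63/20
Walk from origin (0, 0):
  seg 1: down by d4 = 34 → (0, -34)
  seg 2: left by d3 = 9/5 → (-9/5, -34)
  seg 3: left by d1 = 4 → (-29/5, -34)
  seg 4: down by d7 = 183/20 → (-29/5, -863/20)
  seg 5: down by d8 = 63/20 → (-29/5, -463/10)
  seg 6: left by d3 = 9/5 → (-38/5, -463/10)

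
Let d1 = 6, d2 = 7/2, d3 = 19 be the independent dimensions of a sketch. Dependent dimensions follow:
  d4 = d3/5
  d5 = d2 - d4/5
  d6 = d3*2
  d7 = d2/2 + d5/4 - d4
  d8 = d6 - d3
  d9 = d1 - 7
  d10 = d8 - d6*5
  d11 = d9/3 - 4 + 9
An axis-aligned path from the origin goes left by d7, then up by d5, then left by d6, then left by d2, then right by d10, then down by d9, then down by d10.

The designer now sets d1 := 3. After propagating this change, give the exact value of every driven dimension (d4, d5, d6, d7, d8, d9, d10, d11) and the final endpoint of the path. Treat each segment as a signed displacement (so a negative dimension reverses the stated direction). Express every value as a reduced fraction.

d4 = 19/5
d5 = 137/50
d6 = 38
d7 = -273/200
d8 = 19
d9 = -4
d10 = -171
d11 = 11/3
endpoint = (-42227/200, 8887/50)

Apply edit: d1 := 3
  d4 = d3/5 = 19/5
  d5 = d2 - d4/5 = 137/50
  d6 = d3*2 = 38
  d7 = d2/2 + d5/4 - d4 = -273/200
  d8 = d6 - d3 = 19
  d9 = d1 - 7 = -4
  d10 = d8 - d6*5 = -171
  d11 = d9/3 - 4 + 9 = 11/3
Walk from origin (0, 0):
  seg 1: left by d7 = -273/200 → (273/200, 0)
  seg 2: up by d5 = 137/50 → (273/200, 137/50)
  seg 3: left by d6 = 38 → (-7327/200, 137/50)
  seg 4: left by d2 = 7/2 → (-8027/200, 137/50)
  seg 5: right by d10 = -171 → (-42227/200, 137/50)
  seg 6: down by d9 = -4 → (-42227/200, 337/50)
  seg 7: down by d10 = -171 → (-42227/200, 8887/50)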